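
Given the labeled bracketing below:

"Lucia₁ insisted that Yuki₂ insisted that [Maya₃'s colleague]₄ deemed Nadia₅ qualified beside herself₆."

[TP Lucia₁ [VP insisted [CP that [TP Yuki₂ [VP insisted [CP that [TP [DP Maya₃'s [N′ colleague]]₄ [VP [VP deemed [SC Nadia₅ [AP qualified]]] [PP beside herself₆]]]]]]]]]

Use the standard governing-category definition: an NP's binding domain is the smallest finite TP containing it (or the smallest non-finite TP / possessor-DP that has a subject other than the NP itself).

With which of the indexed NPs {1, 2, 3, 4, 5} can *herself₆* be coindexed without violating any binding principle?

{4}

*herself* is an anaphor, so Principle A applies: it must be bound in its binding domain.
Binding domain of *herself₆*: the embedded TP, whose subject is [Maya₃'s colleague]₄.
*Lucia₁* c-commands the anaphor but is outside its binding domain → cannot satisfy Principle A.
*Yuki₂* c-commands the anaphor but is outside its binding domain → cannot satisfy Principle A.
*Maya₃* does not c-command the anaphor → cannot bind it.
*[Maya₃'s colleague]₄* c-commands the anaphor within its binding domain → licit binder.
*Nadia₅* does not c-command the anaphor → cannot bind it.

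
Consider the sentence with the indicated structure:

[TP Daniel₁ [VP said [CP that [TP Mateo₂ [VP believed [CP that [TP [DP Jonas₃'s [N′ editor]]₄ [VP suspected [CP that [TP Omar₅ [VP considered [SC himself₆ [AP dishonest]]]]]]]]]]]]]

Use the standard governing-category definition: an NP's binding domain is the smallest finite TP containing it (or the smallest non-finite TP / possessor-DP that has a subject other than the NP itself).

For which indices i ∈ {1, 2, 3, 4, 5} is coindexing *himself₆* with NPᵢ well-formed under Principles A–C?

*himself* is an anaphor, so Principle A applies: it must be bound in its binding domain.
Binding domain of *himself₆*: the embedded TP, whose subject is Omar₅.
*Daniel₁* c-commands the anaphor but is outside its binding domain → cannot satisfy Principle A.
*Mateo₂* c-commands the anaphor but is outside its binding domain → cannot satisfy Principle A.
*Jonas₃* does not c-command the anaphor → cannot bind it.
*[Jonas₃'s editor]₄* c-commands the anaphor but is outside its binding domain → cannot satisfy Principle A.
*Omar₅* c-commands the anaphor within its binding domain → licit binder.

{5}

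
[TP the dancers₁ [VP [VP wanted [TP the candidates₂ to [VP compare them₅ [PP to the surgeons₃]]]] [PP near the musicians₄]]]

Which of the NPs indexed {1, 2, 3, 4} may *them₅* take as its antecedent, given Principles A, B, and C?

{1, 4}

*them* is a pronoun, so Principle B applies: it must be free in its binding domain.
Binding domain of *them₅*: the embedded TP, whose subject is the candidates₂.
*the dancers₁* c-commands the pronoun but from outside its binding domain, and is not c-commanded by it → coindexation permitted.
*the candidates₂* c-commands the pronoun within its binding domain → coindexation would violate Principle B.
*the surgeons₃*: the pronoun c-commands this R-expression → coindexation would violate Principle C on *the surgeons₃*.
*the musicians₄* and the pronoun do not c-command one another → neither Principle B nor Principle C is at stake; coindexation permitted.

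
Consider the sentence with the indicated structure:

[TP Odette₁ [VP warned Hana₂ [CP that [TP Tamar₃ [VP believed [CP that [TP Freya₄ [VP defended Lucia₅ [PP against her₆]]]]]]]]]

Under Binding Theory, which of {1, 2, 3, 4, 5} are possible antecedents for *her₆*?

{1, 2, 3}

*her* is a pronoun, so Principle B applies: it must be free in its binding domain.
Binding domain of *her₆*: the embedded TP, whose subject is Freya₄.
*Odette₁* c-commands the pronoun but from outside its binding domain, and is not c-commanded by it → coindexation permitted.
*Hana₂* c-commands the pronoun but from outside its binding domain, and is not c-commanded by it → coindexation permitted.
*Tamar₃* c-commands the pronoun but from outside its binding domain, and is not c-commanded by it → coindexation permitted.
*Freya₄* c-commands the pronoun within its binding domain → coindexation would violate Principle B.
*Lucia₅* c-commands the pronoun within its binding domain → coindexation would violate Principle B.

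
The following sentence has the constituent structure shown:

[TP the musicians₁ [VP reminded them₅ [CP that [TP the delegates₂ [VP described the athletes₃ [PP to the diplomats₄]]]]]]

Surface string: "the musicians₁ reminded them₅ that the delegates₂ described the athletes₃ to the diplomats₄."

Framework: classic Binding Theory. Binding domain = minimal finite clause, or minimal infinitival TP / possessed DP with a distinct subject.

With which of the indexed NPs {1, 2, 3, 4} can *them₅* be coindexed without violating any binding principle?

*them* is a pronoun, so Principle B applies: it must be free in its binding domain.
Binding domain of *them₅*: the matrix TP, whose subject is the musicians₁.
*the musicians₁* c-commands the pronoun within its binding domain → coindexation would violate Principle B.
*the delegates₂*: the pronoun c-commands this R-expression → coindexation would violate Principle C on *the delegates₂*.
*the athletes₃*: the pronoun c-commands this R-expression → coindexation would violate Principle C on *the athletes₃*.
*the diplomats₄*: the pronoun c-commands this R-expression → coindexation would violate Principle C on *the diplomats₄*.

none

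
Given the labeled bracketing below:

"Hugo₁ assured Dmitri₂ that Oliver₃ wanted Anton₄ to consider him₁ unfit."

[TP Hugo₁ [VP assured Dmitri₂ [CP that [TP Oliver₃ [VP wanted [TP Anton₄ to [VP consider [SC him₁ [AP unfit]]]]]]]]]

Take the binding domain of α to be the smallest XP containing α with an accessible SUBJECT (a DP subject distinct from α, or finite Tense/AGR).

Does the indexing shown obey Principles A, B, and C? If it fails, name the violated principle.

The two coindexed NPs are *Hugo₁* and *him₁*.
*him₁* is a pronoun; its binding domain is the embedded TP, whose subject is Anton₄. Within that domain it is c-commanded only by *Anton₄*, which carries a different index — the pronoun is free locally, so Principle B holds.
*Hugo₁* is an R-expression; *him₁* does not c-command it, and no other NP shares its index, so Principle C is satisfied.
All principles are respected.

grammatical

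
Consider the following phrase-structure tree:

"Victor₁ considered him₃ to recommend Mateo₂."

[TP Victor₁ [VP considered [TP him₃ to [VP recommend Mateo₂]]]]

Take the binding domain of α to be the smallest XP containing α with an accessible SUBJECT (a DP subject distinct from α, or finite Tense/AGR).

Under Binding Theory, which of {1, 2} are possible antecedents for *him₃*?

none

*him* is a pronoun, so Principle B applies: it must be free in its binding domain.
Binding domain of *him₃*: the matrix TP, whose subject is Victor₁.
*Victor₁* c-commands the pronoun within its binding domain → coindexation would violate Principle B.
*Mateo₂*: the pronoun c-commands this R-expression → coindexation would violate Principle C on *Mateo₂*.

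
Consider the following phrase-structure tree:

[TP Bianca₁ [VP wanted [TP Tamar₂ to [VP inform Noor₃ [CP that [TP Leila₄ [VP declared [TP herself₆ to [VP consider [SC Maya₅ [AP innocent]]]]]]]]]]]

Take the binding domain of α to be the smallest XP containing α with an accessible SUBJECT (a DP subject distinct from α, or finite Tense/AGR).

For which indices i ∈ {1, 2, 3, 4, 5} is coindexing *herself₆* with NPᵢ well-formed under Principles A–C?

{4}

*herself* is an anaphor, so Principle A applies: it must be bound in its binding domain.
Binding domain of *herself₆*: the embedded TP, whose subject is Leila₄.
*Bianca₁* c-commands the anaphor but is outside its binding domain → cannot satisfy Principle A.
*Tamar₂* c-commands the anaphor but is outside its binding domain → cannot satisfy Principle A.
*Noor₃* c-commands the anaphor but is outside its binding domain → cannot satisfy Principle A.
*Leila₄* c-commands the anaphor within its binding domain → licit binder.
*Maya₅* does not c-command the anaphor → cannot bind it.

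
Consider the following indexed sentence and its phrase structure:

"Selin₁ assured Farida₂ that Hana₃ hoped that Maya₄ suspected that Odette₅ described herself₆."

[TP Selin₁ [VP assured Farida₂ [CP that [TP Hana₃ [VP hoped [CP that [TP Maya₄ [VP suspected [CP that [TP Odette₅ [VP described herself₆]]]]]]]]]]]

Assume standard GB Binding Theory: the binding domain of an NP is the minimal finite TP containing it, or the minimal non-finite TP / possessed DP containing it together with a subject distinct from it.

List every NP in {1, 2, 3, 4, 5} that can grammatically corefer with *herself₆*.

{5}

*herself* is an anaphor, so Principle A applies: it must be bound in its binding domain.
Binding domain of *herself₆*: the embedded TP, whose subject is Odette₅.
*Selin₁* c-commands the anaphor but is outside its binding domain → cannot satisfy Principle A.
*Farida₂* c-commands the anaphor but is outside its binding domain → cannot satisfy Principle A.
*Hana₃* c-commands the anaphor but is outside its binding domain → cannot satisfy Principle A.
*Maya₄* c-commands the anaphor but is outside its binding domain → cannot satisfy Principle A.
*Odette₅* c-commands the anaphor within its binding domain → licit binder.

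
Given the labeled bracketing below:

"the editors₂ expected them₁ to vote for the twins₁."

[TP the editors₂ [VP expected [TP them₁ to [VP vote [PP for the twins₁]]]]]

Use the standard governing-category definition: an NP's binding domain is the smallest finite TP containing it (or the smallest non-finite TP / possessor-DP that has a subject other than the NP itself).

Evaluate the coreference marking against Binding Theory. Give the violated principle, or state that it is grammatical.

The two coindexed NPs are *them₁* and *the twins₁*.
*the twins₁* is an R-expression. Principle C requires it to be free everywhere.
*them₁* c-commands it and carries the same index.
The R-expression is bound → Principle C violation.

Principle C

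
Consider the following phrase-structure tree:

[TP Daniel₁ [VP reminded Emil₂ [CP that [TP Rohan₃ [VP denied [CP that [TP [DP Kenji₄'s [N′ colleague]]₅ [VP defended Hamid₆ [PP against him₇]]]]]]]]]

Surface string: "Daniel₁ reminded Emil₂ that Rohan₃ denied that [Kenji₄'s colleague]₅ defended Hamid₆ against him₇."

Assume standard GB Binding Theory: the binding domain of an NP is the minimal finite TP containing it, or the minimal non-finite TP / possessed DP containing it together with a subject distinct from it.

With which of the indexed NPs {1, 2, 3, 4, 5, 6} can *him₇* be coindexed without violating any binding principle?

{1, 2, 3, 4}

*him* is a pronoun, so Principle B applies: it must be free in its binding domain.
Binding domain of *him₇*: the embedded TP, whose subject is [Kenji₄'s colleague]₅.
*Daniel₁* c-commands the pronoun but from outside its binding domain, and is not c-commanded by it → coindexation permitted.
*Emil₂* c-commands the pronoun but from outside its binding domain, and is not c-commanded by it → coindexation permitted.
*Rohan₃* c-commands the pronoun but from outside its binding domain, and is not c-commanded by it → coindexation permitted.
*Kenji₄* and the pronoun do not c-command one another → neither Principle B nor Principle C is at stake; coindexation permitted.
*[Kenji₄'s colleague]₅* c-commands the pronoun within its binding domain → coindexation would violate Principle B.
*Hamid₆* c-commands the pronoun within its binding domain → coindexation would violate Principle B.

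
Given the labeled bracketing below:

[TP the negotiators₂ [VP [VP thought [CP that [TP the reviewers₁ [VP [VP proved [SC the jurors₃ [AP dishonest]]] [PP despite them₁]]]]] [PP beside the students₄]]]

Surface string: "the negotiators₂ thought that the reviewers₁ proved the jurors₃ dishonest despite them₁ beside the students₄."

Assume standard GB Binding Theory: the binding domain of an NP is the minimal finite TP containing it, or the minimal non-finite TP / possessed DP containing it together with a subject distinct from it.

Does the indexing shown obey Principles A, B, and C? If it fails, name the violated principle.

The two coindexed NPs are *the reviewers₁* and *them₁*.
*them₁* is a pronoun. Its binding domain is the embedded TP, whose subject is the reviewers₁.
*the reviewers₁* c-commands it within that domain and carries the same index.
The pronoun is locally bound → Principle B violation.

Principle B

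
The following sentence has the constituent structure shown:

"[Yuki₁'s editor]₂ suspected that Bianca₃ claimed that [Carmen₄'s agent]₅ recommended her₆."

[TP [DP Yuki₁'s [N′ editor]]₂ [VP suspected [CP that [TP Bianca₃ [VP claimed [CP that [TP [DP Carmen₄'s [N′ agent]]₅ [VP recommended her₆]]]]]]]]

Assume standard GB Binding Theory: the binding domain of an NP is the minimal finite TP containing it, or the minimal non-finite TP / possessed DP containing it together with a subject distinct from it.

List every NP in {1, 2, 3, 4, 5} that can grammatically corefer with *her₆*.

{1, 2, 3, 4}

*her* is a pronoun, so Principle B applies: it must be free in its binding domain.
Binding domain of *her₆*: the embedded TP, whose subject is [Carmen₄'s agent]₅.
*Yuki₁* and the pronoun do not c-command one another → neither Principle B nor Principle C is at stake; coindexation permitted.
*[Yuki₁'s editor]₂* c-commands the pronoun but from outside its binding domain, and is not c-commanded by it → coindexation permitted.
*Bianca₃* c-commands the pronoun but from outside its binding domain, and is not c-commanded by it → coindexation permitted.
*Carmen₄* and the pronoun do not c-command one another → neither Principle B nor Principle C is at stake; coindexation permitted.
*[Carmen₄'s agent]₅* c-commands the pronoun within its binding domain → coindexation would violate Principle B.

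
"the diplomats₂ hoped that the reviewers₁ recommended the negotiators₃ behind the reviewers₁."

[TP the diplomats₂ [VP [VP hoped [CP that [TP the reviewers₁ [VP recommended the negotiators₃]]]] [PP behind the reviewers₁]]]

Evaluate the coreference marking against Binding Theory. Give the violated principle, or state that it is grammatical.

grammatical

The two coindexed NPs are *the reviewers₁* and *the reviewers₁*.
*the reviewers₁* is an R-expression; no coindexed NP c-commands it, so Principle C holds.
*the reviewers₁* is an R-expression; *the reviewers₁* does not c-command it, and no other NP shares its index, so Principle C is satisfied.
All principles are respected.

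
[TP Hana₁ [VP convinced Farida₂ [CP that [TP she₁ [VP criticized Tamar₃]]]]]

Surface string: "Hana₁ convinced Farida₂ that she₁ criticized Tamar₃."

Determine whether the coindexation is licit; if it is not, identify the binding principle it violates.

The two coindexed NPs are *Hana₁* and *she₁*.
*she₁* is a pronoun; nothing c-commands it within its binding domain (the embedded TP.), so Principle B holds trivially.
*Hana₁* is an R-expression; *she₁* does not c-command it, and no other NP shares its index, so Principle C is satisfied.
All principles are respected.

grammatical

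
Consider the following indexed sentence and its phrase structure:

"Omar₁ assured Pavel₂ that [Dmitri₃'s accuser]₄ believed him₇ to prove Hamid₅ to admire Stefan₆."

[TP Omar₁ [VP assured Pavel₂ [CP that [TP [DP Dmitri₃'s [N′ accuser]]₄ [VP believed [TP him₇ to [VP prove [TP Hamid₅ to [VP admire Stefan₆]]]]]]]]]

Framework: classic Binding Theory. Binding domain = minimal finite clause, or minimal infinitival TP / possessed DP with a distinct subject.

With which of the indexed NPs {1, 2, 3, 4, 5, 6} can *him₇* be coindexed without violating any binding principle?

{1, 2, 3}

*him* is a pronoun, so Principle B applies: it must be free in its binding domain.
Binding domain of *him₇*: the embedded TP, whose subject is [Dmitri₃'s accuser]₄.
*Omar₁* c-commands the pronoun but from outside its binding domain, and is not c-commanded by it → coindexation permitted.
*Pavel₂* c-commands the pronoun but from outside its binding domain, and is not c-commanded by it → coindexation permitted.
*Dmitri₃* and the pronoun do not c-command one another → neither Principle B nor Principle C is at stake; coindexation permitted.
*[Dmitri₃'s accuser]₄* c-commands the pronoun within its binding domain → coindexation would violate Principle B.
*Hamid₅*: the pronoun c-commands this R-expression → coindexation would violate Principle C on *Hamid₅*.
*Stefan₆*: the pronoun c-commands this R-expression → coindexation would violate Principle C on *Stefan₆*.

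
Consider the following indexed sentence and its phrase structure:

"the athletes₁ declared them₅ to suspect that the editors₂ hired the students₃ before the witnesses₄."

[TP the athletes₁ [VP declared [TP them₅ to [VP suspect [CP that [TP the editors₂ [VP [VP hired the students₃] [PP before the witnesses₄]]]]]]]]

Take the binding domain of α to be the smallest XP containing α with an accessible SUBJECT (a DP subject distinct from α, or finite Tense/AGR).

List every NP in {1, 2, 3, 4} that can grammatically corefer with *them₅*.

none

*them* is a pronoun, so Principle B applies: it must be free in its binding domain.
Binding domain of *them₅*: the matrix TP, whose subject is the athletes₁.
*the athletes₁* c-commands the pronoun within its binding domain → coindexation would violate Principle B.
*the editors₂*: the pronoun c-commands this R-expression → coindexation would violate Principle C on *the editors₂*.
*the students₃*: the pronoun c-commands this R-expression → coindexation would violate Principle C on *the students₃*.
*the witnesses₄*: the pronoun c-commands this R-expression → coindexation would violate Principle C on *the witnesses₄*.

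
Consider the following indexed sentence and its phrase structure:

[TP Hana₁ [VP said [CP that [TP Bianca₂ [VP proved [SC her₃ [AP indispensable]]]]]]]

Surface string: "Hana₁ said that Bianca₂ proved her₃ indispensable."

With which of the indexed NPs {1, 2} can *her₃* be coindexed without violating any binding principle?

*her* is a pronoun, so Principle B applies: it must be free in its binding domain.
Binding domain of *her₃*: the embedded TP, whose subject is Bianca₂.
*Hana₁* c-commands the pronoun but from outside its binding domain, and is not c-commanded by it → coindexation permitted.
*Bianca₂* c-commands the pronoun within its binding domain → coindexation would violate Principle B.

{1}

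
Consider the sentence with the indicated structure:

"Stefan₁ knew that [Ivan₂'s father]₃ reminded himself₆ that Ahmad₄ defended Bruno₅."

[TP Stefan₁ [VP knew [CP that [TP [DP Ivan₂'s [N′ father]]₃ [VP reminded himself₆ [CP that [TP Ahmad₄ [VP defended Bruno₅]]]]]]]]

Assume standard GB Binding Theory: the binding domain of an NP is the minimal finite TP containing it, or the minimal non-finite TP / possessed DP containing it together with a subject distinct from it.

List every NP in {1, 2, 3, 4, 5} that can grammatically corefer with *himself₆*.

{3}

*himself* is an anaphor, so Principle A applies: it must be bound in its binding domain.
Binding domain of *himself₆*: the embedded TP, whose subject is [Ivan₂'s father]₃.
*Stefan₁* c-commands the anaphor but is outside its binding domain → cannot satisfy Principle A.
*Ivan₂* does not c-command the anaphor → cannot bind it.
*[Ivan₂'s father]₃* c-commands the anaphor within its binding domain → licit binder.
*Ahmad₄* does not c-command the anaphor → cannot bind it.
*Bruno₅* does not c-command the anaphor → cannot bind it.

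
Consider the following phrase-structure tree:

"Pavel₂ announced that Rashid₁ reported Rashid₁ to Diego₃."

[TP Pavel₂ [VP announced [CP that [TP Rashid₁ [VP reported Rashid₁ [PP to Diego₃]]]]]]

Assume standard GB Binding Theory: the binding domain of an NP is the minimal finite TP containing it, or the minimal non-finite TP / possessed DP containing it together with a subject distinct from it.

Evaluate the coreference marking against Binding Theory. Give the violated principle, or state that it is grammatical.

The two coindexed NPs are *Rashid₁* (the lower occurrence) and *Rashid₁* (the higher occurrence).
*Rashid₁* (the lower occurrence) is an R-expression. Principle C requires it to be free everywhere.
*Rashid₁* (the higher occurrence) c-commands it and carries the same index.
The R-expression is bound → Principle C violation.

Principle C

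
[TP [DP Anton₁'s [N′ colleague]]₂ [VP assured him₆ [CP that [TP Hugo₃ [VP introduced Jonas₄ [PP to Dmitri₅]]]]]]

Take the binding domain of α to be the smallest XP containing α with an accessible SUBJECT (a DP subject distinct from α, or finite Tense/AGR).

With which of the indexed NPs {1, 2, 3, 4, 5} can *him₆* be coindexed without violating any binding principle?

*him* is a pronoun, so Principle B applies: it must be free in its binding domain.
Binding domain of *him₆*: the matrix TP, whose subject is [Anton₁'s colleague]₂.
*Anton₁* and the pronoun do not c-command one another → neither Principle B nor Principle C is at stake; coindexation permitted.
*[Anton₁'s colleague]₂* c-commands the pronoun within its binding domain → coindexation would violate Principle B.
*Hugo₃*: the pronoun c-commands this R-expression → coindexation would violate Principle C on *Hugo₃*.
*Jonas₄*: the pronoun c-commands this R-expression → coindexation would violate Principle C on *Jonas₄*.
*Dmitri₅*: the pronoun c-commands this R-expression → coindexation would violate Principle C on *Dmitri₅*.

{1}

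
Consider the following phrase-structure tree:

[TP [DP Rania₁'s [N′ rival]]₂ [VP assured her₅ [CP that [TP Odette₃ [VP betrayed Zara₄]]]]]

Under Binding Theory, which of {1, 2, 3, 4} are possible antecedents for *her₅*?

*her* is a pronoun, so Principle B applies: it must be free in its binding domain.
Binding domain of *her₅*: the matrix TP, whose subject is [Rania₁'s rival]₂.
*Rania₁* and the pronoun do not c-command one another → neither Principle B nor Principle C is at stake; coindexation permitted.
*[Rania₁'s rival]₂* c-commands the pronoun within its binding domain → coindexation would violate Principle B.
*Odette₃*: the pronoun c-commands this R-expression → coindexation would violate Principle C on *Odette₃*.
*Zara₄*: the pronoun c-commands this R-expression → coindexation would violate Principle C on *Zara₄*.

{1}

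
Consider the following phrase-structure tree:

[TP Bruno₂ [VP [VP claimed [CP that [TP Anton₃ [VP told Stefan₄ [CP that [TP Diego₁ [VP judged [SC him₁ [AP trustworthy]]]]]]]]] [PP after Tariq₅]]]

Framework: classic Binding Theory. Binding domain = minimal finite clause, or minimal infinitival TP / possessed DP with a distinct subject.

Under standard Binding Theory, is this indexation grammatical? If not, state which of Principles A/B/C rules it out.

Principle B

The two coindexed NPs are *Diego₁* and *him₁*.
*him₁* is a pronoun. Its binding domain is the embedded TP, whose subject is Diego₁.
*Diego₁* c-commands it within that domain and carries the same index.
The pronoun is locally bound → Principle B violation.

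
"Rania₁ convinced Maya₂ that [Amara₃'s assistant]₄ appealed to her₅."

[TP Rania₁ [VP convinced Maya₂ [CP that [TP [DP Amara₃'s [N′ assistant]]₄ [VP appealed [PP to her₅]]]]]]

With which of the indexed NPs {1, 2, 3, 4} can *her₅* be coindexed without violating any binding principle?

{1, 2, 3}

*her* is a pronoun, so Principle B applies: it must be free in its binding domain.
Binding domain of *her₅*: the embedded TP, whose subject is [Amara₃'s assistant]₄.
*Rania₁* c-commands the pronoun but from outside its binding domain, and is not c-commanded by it → coindexation permitted.
*Maya₂* c-commands the pronoun but from outside its binding domain, and is not c-commanded by it → coindexation permitted.
*Amara₃* and the pronoun do not c-command one another → neither Principle B nor Principle C is at stake; coindexation permitted.
*[Amara₃'s assistant]₄* c-commands the pronoun within its binding domain → coindexation would violate Principle B.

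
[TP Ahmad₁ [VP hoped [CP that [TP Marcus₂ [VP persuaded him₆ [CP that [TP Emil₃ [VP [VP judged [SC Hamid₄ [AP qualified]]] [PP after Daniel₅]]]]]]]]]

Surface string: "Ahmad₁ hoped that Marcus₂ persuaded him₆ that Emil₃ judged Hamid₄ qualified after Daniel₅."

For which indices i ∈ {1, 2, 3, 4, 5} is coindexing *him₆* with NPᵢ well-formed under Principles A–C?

{1}

*him* is a pronoun, so Principle B applies: it must be free in its binding domain.
Binding domain of *him₆*: the embedded TP, whose subject is Marcus₂.
*Ahmad₁* c-commands the pronoun but from outside its binding domain, and is not c-commanded by it → coindexation permitted.
*Marcus₂* c-commands the pronoun within its binding domain → coindexation would violate Principle B.
*Emil₃*: the pronoun c-commands this R-expression → coindexation would violate Principle C on *Emil₃*.
*Hamid₄*: the pronoun c-commands this R-expression → coindexation would violate Principle C on *Hamid₄*.
*Daniel₅*: the pronoun c-commands this R-expression → coindexation would violate Principle C on *Daniel₅*.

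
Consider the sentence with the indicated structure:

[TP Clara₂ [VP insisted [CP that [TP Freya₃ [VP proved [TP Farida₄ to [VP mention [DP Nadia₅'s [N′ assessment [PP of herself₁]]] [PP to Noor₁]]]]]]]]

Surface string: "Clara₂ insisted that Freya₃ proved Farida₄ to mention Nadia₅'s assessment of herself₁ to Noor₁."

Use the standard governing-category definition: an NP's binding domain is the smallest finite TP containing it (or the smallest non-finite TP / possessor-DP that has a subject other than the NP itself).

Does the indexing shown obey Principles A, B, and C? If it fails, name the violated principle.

The two coindexed NPs are *Noor₁* and *herself₁*.
*herself₁* is an anaphor. Principle A requires it to be bound within its binding domain — the possessed DP, whose subject is Nadia₅.
Within that domain it is c-commanded by *Nadia₅*, which does not share its index.
*Noor₁* does not c-command the anaphor at all.
The anaphor is unbound in its domain → Principle A violation.

Principle A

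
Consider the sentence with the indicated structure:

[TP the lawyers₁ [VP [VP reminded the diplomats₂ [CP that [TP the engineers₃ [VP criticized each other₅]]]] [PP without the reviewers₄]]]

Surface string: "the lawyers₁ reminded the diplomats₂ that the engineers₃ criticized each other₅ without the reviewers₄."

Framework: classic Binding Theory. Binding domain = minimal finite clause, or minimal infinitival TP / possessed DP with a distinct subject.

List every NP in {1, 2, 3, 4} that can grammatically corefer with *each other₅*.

*each other* is an anaphor, so Principle A applies: it must be bound in its binding domain.
Binding domain of *each other₅*: the embedded TP, whose subject is the engineers₃.
*the lawyers₁* c-commands the anaphor but is outside its binding domain → cannot satisfy Principle A.
*the diplomats₂* c-commands the anaphor but is outside its binding domain → cannot satisfy Principle A.
*the engineers₃* c-commands the anaphor within its binding domain → licit binder.
*the reviewers₄* does not c-command the anaphor → cannot bind it.

{3}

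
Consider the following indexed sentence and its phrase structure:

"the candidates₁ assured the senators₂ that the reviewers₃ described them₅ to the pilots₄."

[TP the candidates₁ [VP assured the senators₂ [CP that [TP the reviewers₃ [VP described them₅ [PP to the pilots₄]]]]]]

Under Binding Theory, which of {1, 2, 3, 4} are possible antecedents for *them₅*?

*them* is a pronoun, so Principle B applies: it must be free in its binding domain.
Binding domain of *them₅*: the embedded TP, whose subject is the reviewers₃.
*the candidates₁* c-commands the pronoun but from outside its binding domain, and is not c-commanded by it → coindexation permitted.
*the senators₂* c-commands the pronoun but from outside its binding domain, and is not c-commanded by it → coindexation permitted.
*the reviewers₃* c-commands the pronoun within its binding domain → coindexation would violate Principle B.
*the pilots₄*: the pronoun c-commands this R-expression → coindexation would violate Principle C on *the pilots₄*.

{1, 2}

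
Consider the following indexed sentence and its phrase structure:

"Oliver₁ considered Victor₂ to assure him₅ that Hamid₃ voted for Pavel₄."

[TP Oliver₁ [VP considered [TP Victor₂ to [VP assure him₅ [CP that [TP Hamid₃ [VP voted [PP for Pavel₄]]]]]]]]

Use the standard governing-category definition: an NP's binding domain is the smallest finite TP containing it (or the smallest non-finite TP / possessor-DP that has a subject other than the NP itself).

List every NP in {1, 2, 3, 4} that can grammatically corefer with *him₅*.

{1}

*him* is a pronoun, so Principle B applies: it must be free in its binding domain.
Binding domain of *him₅*: the embedded TP, whose subject is Victor₂.
*Oliver₁* c-commands the pronoun but from outside its binding domain, and is not c-commanded by it → coindexation permitted.
*Victor₂* c-commands the pronoun within its binding domain → coindexation would violate Principle B.
*Hamid₃*: the pronoun c-commands this R-expression → coindexation would violate Principle C on *Hamid₃*.
*Pavel₄*: the pronoun c-commands this R-expression → coindexation would violate Principle C on *Pavel₄*.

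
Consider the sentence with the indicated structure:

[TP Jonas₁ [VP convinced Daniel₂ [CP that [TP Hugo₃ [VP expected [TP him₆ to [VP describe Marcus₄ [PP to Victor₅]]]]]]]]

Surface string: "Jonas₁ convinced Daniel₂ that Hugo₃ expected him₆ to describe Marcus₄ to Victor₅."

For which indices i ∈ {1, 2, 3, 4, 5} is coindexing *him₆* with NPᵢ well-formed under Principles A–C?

*him* is a pronoun, so Principle B applies: it must be free in its binding domain.
Binding domain of *him₆*: the embedded TP, whose subject is Hugo₃.
*Jonas₁* c-commands the pronoun but from outside its binding domain, and is not c-commanded by it → coindexation permitted.
*Daniel₂* c-commands the pronoun but from outside its binding domain, and is not c-commanded by it → coindexation permitted.
*Hugo₃* c-commands the pronoun within its binding domain → coindexation would violate Principle B.
*Marcus₄*: the pronoun c-commands this R-expression → coindexation would violate Principle C on *Marcus₄*.
*Victor₅*: the pronoun c-commands this R-expression → coindexation would violate Principle C on *Victor₅*.

{1, 2}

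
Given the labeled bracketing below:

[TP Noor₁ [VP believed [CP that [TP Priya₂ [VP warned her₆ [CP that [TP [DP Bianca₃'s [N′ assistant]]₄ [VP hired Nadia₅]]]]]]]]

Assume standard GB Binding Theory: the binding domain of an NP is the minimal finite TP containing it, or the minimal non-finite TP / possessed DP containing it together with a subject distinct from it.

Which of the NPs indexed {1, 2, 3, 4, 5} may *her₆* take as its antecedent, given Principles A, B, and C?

*her* is a pronoun, so Principle B applies: it must be free in its binding domain.
Binding domain of *her₆*: the embedded TP, whose subject is Priya₂.
*Noor₁* c-commands the pronoun but from outside its binding domain, and is not c-commanded by it → coindexation permitted.
*Priya₂* c-commands the pronoun within its binding domain → coindexation would violate Principle B.
*Bianca₃*: the pronoun c-commands this R-expression → coindexation would violate Principle C on *Bianca₃*.
*[Bianca₃'s assistant]₄*: the pronoun c-commands this R-expression → coindexation would violate Principle C on *[Bianca₃'s assistant]₄*.
*Nadia₅*: the pronoun c-commands this R-expression → coindexation would violate Principle C on *Nadia₅*.

{1}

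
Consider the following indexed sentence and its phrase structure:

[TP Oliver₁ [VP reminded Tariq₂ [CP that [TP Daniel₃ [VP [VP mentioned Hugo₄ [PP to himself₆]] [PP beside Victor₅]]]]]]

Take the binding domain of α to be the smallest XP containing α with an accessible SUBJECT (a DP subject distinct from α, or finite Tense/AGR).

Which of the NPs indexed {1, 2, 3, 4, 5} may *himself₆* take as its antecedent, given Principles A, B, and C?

{3, 4}

*himself* is an anaphor, so Principle A applies: it must be bound in its binding domain.
Binding domain of *himself₆*: the embedded TP, whose subject is Daniel₃.
*Oliver₁* c-commands the anaphor but is outside its binding domain → cannot satisfy Principle A.
*Tariq₂* c-commands the anaphor but is outside its binding domain → cannot satisfy Principle A.
*Daniel₃* c-commands the anaphor within its binding domain → licit binder.
*Hugo₄* c-commands the anaphor within its binding domain → licit binder.
*Victor₅* does not c-command the anaphor → cannot bind it.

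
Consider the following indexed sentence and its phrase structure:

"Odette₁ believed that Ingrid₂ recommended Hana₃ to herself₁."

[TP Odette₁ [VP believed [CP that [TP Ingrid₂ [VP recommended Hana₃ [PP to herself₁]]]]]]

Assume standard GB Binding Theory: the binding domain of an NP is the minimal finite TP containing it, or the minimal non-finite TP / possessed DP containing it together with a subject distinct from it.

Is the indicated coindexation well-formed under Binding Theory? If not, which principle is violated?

The two coindexed NPs are *Odette₁* and *herself₁*.
*herself₁* is an anaphor. Principle A requires it to be bound within its binding domain — the embedded TP, whose subject is Ingrid₂.
Within that domain it is c-commanded by *Ingrid₂*, *Hana₃*, none of which share its index.
*Odette₁* does c-command the anaphor, but from outside its binding domain.
The anaphor is unbound in its domain → Principle A violation.

Principle A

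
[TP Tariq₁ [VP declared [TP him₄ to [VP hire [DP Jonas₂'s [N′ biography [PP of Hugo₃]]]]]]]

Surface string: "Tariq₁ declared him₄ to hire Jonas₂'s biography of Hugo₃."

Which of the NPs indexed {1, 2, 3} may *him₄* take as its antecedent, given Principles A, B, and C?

*him* is a pronoun, so Principle B applies: it must be free in its binding domain.
Binding domain of *him₄*: the matrix TP, whose subject is Tariq₁.
*Tariq₁* c-commands the pronoun within its binding domain → coindexation would violate Principle B.
*Jonas₂*: the pronoun c-commands this R-expression → coindexation would violate Principle C on *Jonas₂*.
*Hugo₃*: the pronoun c-commands this R-expression → coindexation would violate Principle C on *Hugo₃*.

none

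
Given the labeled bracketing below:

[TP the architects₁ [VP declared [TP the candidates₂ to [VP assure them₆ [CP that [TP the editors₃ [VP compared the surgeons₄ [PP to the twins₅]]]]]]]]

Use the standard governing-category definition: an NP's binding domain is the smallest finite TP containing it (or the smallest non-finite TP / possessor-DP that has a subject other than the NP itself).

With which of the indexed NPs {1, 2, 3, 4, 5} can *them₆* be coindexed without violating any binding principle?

{1}

*them* is a pronoun, so Principle B applies: it must be free in its binding domain.
Binding domain of *them₆*: the embedded TP, whose subject is the candidates₂.
*the architects₁* c-commands the pronoun but from outside its binding domain, and is not c-commanded by it → coindexation permitted.
*the candidates₂* c-commands the pronoun within its binding domain → coindexation would violate Principle B.
*the editors₃*: the pronoun c-commands this R-expression → coindexation would violate Principle C on *the editors₃*.
*the surgeons₄*: the pronoun c-commands this R-expression → coindexation would violate Principle C on *the surgeons₄*.
*the twins₅*: the pronoun c-commands this R-expression → coindexation would violate Principle C on *the twins₅*.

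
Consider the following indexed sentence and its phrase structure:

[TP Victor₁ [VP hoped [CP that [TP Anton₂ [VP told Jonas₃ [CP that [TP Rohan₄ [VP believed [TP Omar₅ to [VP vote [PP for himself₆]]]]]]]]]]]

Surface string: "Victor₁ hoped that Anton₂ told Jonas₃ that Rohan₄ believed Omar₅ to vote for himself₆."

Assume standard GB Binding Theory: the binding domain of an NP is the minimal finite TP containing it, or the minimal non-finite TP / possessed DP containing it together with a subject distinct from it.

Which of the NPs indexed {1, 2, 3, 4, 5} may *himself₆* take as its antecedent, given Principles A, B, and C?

{5}

*himself* is an anaphor, so Principle A applies: it must be bound in its binding domain.
Binding domain of *himself₆*: the embedded TP, whose subject is Omar₅.
*Victor₁* c-commands the anaphor but is outside its binding domain → cannot satisfy Principle A.
*Anton₂* c-commands the anaphor but is outside its binding domain → cannot satisfy Principle A.
*Jonas₃* c-commands the anaphor but is outside its binding domain → cannot satisfy Principle A.
*Rohan₄* c-commands the anaphor but is outside its binding domain → cannot satisfy Principle A.
*Omar₅* c-commands the anaphor within its binding domain → licit binder.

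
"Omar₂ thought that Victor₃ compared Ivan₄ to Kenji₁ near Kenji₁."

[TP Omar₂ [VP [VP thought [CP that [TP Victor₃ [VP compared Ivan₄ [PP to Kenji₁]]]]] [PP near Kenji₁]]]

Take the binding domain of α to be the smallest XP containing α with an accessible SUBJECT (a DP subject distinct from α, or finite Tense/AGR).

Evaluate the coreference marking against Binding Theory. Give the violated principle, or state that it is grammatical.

The two coindexed NPs are *Kenji₁* and *Kenji₁*.
*Kenji₁* is an R-expression; no coindexed NP c-commands it, so Principle C holds.
*Kenji₁* is an R-expression; *Kenji₁* does not c-command it, and no other NP shares its index, so Principle C is satisfied.
All principles are respected.

grammatical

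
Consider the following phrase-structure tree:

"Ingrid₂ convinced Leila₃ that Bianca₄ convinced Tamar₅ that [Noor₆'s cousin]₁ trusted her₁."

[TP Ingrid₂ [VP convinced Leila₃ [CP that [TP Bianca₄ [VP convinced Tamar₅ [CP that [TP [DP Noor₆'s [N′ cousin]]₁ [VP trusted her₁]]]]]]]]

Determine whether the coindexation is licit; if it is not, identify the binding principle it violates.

The two coindexed NPs are *[Noor₆'s cousin]₁* and *her₁*.
*her₁* is a pronoun. Its binding domain is the embedded TP, whose subject is [Noor₆'s cousin]₁.
*[Noor₆'s cousin]₁* c-commands it within that domain and carries the same index.
The pronoun is locally bound → Principle B violation.

Principle B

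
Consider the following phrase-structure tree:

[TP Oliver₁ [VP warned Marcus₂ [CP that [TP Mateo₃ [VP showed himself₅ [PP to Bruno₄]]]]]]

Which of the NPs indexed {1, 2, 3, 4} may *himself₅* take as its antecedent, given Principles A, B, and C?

*himself* is an anaphor, so Principle A applies: it must be bound in its binding domain.
Binding domain of *himself₅*: the embedded TP, whose subject is Mateo₃.
*Oliver₁* c-commands the anaphor but is outside its binding domain → cannot satisfy Principle A.
*Marcus₂* c-commands the anaphor but is outside its binding domain → cannot satisfy Principle A.
*Mateo₃* c-commands the anaphor within its binding domain → licit binder.
*Bruno₄* does not c-command the anaphor → cannot bind it.

{3}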